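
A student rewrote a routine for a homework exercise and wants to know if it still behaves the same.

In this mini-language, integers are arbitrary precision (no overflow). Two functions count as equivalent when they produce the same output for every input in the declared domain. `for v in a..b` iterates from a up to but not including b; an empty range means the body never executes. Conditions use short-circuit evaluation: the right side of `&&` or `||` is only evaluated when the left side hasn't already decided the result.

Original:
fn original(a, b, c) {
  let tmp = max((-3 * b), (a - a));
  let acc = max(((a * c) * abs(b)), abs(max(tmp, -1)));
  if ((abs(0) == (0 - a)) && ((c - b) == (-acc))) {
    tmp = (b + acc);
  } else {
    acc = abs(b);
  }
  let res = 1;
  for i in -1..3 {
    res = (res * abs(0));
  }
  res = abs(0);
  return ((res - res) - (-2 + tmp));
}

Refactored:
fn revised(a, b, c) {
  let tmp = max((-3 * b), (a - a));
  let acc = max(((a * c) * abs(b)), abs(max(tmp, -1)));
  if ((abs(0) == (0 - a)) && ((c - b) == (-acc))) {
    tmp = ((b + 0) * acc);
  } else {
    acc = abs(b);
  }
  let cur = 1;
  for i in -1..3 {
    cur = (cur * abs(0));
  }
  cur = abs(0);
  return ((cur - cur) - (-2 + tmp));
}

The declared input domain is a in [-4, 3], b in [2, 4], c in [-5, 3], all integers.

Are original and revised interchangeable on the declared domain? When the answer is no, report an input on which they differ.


The rewrite breaks on a=0, b=2, c=2, where the results are 0 and 2.
original: tmp = 0; acc = 0; ((abs(0) == (0 - a)) && ((c - b) == (-acc))) -> true; tmp = 2; res = 1; [i=-1]; res = 0; [i=0]; res = 0; [i=1]; res = 0; [i=2]; res = 0; res = 0; return 0
revised: tmp = 0; acc = 0; ((abs(0) == (0 - a)) && ((c - b) == (-acc))) -> true; tmp = 0; cur = 1; [i=-1]; cur = 0; [i=0]; cur = 0; [i=1]; cur = 0; [i=2]; cur = 0; cur = 0; return 2
verdict: not equivalent; witness: a=0, b=2, c=2


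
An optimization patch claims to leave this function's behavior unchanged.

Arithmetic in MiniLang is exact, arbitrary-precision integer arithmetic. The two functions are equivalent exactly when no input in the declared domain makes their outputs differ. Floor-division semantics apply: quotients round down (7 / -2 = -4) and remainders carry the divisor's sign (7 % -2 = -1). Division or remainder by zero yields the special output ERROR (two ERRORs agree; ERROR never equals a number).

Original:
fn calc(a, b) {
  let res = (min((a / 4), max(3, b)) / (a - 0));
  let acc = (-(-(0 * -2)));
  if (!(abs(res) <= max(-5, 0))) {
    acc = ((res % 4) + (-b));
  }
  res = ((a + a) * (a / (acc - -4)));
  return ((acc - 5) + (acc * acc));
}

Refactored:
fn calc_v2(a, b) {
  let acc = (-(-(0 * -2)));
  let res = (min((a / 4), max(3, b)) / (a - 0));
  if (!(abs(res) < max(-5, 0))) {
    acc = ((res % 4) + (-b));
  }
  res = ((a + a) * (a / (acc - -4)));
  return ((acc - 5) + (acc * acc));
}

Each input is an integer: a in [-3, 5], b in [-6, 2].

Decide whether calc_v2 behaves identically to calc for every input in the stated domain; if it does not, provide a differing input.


Input a=-3, b=-6: -5 from calc versus 37 from calc_v2.
verdict: not equivalent; witness: a=-3, b=-6


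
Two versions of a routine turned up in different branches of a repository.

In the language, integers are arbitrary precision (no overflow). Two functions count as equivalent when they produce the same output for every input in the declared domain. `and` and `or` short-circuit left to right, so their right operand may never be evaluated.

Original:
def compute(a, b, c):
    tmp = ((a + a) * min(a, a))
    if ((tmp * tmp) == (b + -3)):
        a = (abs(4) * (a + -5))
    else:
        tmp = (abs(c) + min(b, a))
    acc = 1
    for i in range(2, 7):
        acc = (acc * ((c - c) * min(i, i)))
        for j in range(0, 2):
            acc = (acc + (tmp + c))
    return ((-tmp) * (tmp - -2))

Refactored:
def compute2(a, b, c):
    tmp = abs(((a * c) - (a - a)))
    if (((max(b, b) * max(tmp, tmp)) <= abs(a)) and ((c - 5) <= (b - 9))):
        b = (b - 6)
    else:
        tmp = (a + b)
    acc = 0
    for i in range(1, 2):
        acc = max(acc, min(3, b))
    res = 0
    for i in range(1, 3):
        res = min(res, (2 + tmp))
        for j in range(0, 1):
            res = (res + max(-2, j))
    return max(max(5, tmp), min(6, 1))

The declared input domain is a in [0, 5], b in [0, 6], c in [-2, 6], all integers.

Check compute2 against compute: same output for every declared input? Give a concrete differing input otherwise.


Try a=0, b=0, c=-2.
compute: tmp := 0 | ((tmp * tmp) == (b + -3)): false | tmp := 2 | acc := 1 | iter i=2: | acc := 0 | iter j=0: | acc := 0 | iter j=1: | acc := 0 | iter i=3: | acc := 0 | iter j=0: | acc := 0 | iter j=1: | acc := 0 | iter i=4: | acc := 0 | iter j=0: | acc := 0 | iter j=1: | acc := 0 | iter i=5: | acc := 0 | iter j=0: | acc := 0 | iter j=1: | acc := 0 | iter i=6: | acc := 0 | iter j=0: | acc := 0 | iter j=1: | acc := 0 | result -8
compute2: tmp := 0 | (((max(b, b) * max(tmp, tmp)) <= abs(a)) and ((c - 5) <= (b - 9))): false | tmp := 0 | acc := 0 | iter i=1: | acc := 0 | res := 0 | iter i=1: | res := 0 | iter j=0: | res := 0 | iter i=2: | res := 0 | iter j=0: | res := 0 | result 5
-8 vs 5 — the two versions disagree here.
verdict: not equivalent; witness: a=0, b=0, c=-2


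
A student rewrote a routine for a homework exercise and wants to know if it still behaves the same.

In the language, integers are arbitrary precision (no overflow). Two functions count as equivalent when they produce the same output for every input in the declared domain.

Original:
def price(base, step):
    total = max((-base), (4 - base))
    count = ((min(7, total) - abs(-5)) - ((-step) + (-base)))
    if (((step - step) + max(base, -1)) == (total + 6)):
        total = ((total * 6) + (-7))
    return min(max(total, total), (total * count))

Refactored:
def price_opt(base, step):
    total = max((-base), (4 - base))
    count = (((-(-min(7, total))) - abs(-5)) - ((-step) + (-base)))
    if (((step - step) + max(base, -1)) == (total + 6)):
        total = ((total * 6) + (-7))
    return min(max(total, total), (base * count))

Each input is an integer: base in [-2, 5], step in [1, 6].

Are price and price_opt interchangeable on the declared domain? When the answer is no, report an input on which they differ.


Consider the input base=-2, step=2.
price: total=6, then count=1, then (((step - step) + max(base, -1)) == (total + 6)) is false, then returns 6
price_opt: total=6, then count=1, then (((step - step) + max(base, -1)) == (total + 6)) is false, then returns -2
6 and -2 differ, so these are not the same function on this domain.
verdict: not equivalent; witness: base=-2, step=2


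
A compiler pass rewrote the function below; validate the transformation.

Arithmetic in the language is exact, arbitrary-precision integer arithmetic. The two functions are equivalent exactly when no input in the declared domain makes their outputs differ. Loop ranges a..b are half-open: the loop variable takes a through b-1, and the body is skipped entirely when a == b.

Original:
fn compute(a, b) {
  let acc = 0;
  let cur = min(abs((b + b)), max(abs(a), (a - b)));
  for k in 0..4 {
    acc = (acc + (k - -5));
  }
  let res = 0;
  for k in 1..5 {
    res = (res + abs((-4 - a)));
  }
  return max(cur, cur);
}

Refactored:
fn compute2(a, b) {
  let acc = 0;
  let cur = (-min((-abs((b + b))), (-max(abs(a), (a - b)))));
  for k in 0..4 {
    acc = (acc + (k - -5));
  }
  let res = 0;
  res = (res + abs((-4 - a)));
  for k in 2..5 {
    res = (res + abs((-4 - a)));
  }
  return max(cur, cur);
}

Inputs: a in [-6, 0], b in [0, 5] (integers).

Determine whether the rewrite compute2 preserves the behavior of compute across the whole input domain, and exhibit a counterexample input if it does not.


Evaluate both at a=-6, b=0.
compute: acc := 0 | cur := 0 | iter k=0: | acc := 5 | iter k=1: | acc := 11 | iter k=2: | acc := 18 | iter k=3: | acc := 26 | res := 0 | iter k=1: | res := 2 | iter k=2: | res := 4 | iter k=3: | res := 6 | iter k=4: | res := 8 | result 0
compute2: acc := 0 | cur := 6 | iter k=0: | acc := 5 | iter k=1: | acc := 11 | iter k=2: | acc := 18 | iter k=3: | acc := 26 | res := 0 | res := 2 | iter k=2: | res := 4 | iter k=3: | res := 6 | iter k=4: | res := 8 | result 6
0 vs 6 — the two versions disagree here.
verdict: not equivalent; witness: a=-6, b=0


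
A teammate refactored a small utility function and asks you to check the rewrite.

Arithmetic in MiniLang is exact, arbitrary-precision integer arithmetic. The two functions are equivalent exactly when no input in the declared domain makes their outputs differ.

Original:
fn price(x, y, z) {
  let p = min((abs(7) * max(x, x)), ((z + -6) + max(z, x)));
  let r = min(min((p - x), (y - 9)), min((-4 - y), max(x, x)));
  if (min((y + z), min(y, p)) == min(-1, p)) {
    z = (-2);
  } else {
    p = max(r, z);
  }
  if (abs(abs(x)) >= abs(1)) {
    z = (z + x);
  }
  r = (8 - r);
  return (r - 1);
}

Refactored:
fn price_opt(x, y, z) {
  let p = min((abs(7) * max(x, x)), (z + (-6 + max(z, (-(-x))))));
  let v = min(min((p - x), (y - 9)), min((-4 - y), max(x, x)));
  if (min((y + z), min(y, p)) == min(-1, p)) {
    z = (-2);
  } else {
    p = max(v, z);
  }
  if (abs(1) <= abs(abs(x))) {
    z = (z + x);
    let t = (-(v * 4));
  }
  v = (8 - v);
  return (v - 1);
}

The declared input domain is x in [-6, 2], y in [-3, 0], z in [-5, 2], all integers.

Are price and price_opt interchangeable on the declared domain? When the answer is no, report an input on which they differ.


The two are interchangeable: constant usage differs; and local variable names differ; and statement counts differ; and comparison usage differs; and arithmetic usage differs, and every declared input agrees.
One worked example (x=-1, y=0, z=0) — price: p becomes -7; next r becomes -9; next (min((y + z), min(y, p)) == min(-1, p)) evaluates to true; next z becomes -2; next (abs(abs(x)) >= abs(1)) evaluates to true; next z becomes -3; next r becomes 17; next final value 16; price_opt: p becomes -7; next v becomes -9; next (min((y + z), min(y, p)) == min(-1, p)) evaluates to true; next z becomes -2; next (abs(1) <= abs(abs(x))) evaluates to true; next z becomes -3; next t becomes 36; next v becomes 17; next final value 16; agreement on 16.
An exhaustive pass over the 288 declared inputs shows identical outputs.
verdict: equivalent


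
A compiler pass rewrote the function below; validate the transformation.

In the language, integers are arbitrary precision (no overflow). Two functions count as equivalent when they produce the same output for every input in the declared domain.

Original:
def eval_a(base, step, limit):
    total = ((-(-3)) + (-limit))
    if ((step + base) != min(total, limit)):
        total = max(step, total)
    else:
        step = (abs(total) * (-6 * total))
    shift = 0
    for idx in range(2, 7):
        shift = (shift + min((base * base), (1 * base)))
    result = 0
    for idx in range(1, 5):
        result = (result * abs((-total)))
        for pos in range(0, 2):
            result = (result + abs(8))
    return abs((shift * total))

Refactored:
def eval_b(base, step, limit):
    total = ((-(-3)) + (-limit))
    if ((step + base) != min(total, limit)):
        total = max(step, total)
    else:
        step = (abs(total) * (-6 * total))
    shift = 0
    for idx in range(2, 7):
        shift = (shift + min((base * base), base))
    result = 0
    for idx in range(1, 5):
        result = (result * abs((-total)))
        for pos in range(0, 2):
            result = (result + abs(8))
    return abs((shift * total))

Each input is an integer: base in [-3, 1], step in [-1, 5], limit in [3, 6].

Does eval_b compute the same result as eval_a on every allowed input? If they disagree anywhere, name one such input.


This is a faithful refactor — arithmetic usage differs, and constant usage differs, but the computed results match everywhere.
As a probe, take base=-3, step=2, limit=6: eval_a runs total becomes -3; next ((step + base) != min(total, limit)) evaluates to true; next total becomes 2; next shift becomes 0; next at idx=2:; next shift becomes -3; next at idx=3:; next shift becomes -6; next at idx=4:; next shift becomes -9; next at idx=5:; next shift becomes -12; next at idx=6:; next shift becomes -15; next result becomes 0; next at idx=1:; next result becomes 0; next at pos=0:; next result becomes 8; next at pos=1:; next result becomes 16; next at idx=2:; next result becomes 32; next at pos=0:; next result becomes 40; next at pos=1:; next result becomes 48; next at idx=3:; next result becomes 96; next at pos=0:; next result becomes 104; next at pos=1:; next result becomes 112; next at idx=4:; next result becomes 224; next at pos=0:; next result becomes 232; next at pos=1:; next result becomes 240; next final value 30; eval_b runs total becomes -3; next ((step + base) != min(total, limit)) evaluates to true; next total becomes 2; next shift becomes 0; next at idx=2:; next shift becomes -3; next at idx=3:; next shift becomes -6; next at idx=4:; next shift becomes -9; next at idx=5:; next shift becomes -12; next at idx=6:; next shift becomes -15; next result becomes 0; next at idx=1:; next result becomes 0; next at pos=0:; next result becomes 8; next at pos=1:; next result becomes 16; next at idx=2:; next result becomes 32; next at pos=0:; next result becomes 40; next at pos=1:; next result becomes 48; next at idx=3:; next result becomes 96; next at pos=0:; next result becomes 104; next at pos=1:; next result becomes 112; next at idx=4:; next result becomes 224; next at pos=0:; next result becomes 232; next at pos=1:; next result becomes 240; next final value 30; both end at 30.
Across all 140 domain points the two functions coincide.
verdict: equivalent


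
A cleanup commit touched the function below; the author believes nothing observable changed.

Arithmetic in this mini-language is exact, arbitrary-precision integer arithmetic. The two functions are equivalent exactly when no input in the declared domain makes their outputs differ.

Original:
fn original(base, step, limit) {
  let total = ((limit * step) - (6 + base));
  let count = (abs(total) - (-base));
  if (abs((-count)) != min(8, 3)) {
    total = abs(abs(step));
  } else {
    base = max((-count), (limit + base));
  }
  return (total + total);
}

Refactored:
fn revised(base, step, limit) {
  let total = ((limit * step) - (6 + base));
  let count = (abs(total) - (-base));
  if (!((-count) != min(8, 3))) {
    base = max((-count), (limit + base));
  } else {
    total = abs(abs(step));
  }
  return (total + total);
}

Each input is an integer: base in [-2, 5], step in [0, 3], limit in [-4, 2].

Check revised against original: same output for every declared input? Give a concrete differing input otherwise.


Run the pair on base=-2, step=1, limit=-1.
original: total=-5, then count=3, then (abs((-count)) != min(8, 3)) is false, then base=-3, then returns -10
revised: total=-5, then count=3, then (!((-count) != min(8, 3))) is false, then total=1, then returns 2
-10 != 2, so the rewrite changes behavior.
verdict: not equivalent; witness: base=-2, step=1, limit=-1


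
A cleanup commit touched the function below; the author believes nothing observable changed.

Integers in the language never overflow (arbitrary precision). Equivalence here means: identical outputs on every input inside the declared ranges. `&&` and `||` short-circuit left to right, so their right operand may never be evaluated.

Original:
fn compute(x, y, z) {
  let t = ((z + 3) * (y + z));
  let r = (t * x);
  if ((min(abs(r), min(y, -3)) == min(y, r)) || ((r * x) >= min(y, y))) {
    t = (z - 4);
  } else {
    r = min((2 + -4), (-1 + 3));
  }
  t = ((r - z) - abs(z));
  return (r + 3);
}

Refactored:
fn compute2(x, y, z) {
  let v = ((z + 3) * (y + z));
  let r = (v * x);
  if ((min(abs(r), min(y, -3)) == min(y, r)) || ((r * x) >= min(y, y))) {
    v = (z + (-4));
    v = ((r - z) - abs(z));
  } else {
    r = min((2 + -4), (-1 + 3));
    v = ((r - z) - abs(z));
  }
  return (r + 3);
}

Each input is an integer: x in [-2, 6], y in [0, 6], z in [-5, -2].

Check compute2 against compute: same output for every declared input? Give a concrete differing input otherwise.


Reading the diff, among the changes: local variable names differ; also statement counts differ; also arithmetic usage differs; also min/max/abs usage differs.
One worked example (x=3, y=3, z=-5) — compute: t=4, then r=12, then ((min(abs(r), min(y, -3)) == min(y, r)) || ((r * x) >= min(y, y))) is true, then t=-9, then t=12, then returns 15; compute2: v=4, then r=12, then ((min(abs(r), min(y, -3)) == min(y, r)) || ((r * x) >= min(y, y))) is true, then v=-9, then v=12, then returns 15; agreement on 15.
Sweeping the whole domain (252 inputs) finds no disagreement.
verdict: equivalent


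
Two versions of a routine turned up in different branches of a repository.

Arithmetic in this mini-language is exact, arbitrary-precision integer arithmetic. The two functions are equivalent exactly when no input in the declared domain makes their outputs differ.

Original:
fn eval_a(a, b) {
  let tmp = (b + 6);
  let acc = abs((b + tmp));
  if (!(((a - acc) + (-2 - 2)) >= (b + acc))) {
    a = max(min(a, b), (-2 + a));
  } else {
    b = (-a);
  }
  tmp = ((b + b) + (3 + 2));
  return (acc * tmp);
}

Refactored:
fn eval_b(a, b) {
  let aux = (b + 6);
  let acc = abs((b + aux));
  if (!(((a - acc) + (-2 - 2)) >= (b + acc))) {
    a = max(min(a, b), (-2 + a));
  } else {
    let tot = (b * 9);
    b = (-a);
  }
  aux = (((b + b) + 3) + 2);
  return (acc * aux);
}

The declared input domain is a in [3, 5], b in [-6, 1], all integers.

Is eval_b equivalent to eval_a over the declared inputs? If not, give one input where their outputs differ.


Side by side, the visible changes include: statement counts differ; also local variable names differ; also arithmetic usage differs; also constant usage differs.
Spot check at a=3, b=-1 — eval_a: tmp=5, then acc=4, then (!(((a - acc) + (-2 - 2)) >= (b + acc))) is true, then a=1, then tmp=3, then returns 12. eval_b: aux=5, then acc=4, then (!(((a - acc) + (-2 - 2)) >= (b + acc))) is true, then a=1, then aux=3, then returns 12. Both give 12.
Across all 24 domain points the two functions coincide.
verdict: equivalent


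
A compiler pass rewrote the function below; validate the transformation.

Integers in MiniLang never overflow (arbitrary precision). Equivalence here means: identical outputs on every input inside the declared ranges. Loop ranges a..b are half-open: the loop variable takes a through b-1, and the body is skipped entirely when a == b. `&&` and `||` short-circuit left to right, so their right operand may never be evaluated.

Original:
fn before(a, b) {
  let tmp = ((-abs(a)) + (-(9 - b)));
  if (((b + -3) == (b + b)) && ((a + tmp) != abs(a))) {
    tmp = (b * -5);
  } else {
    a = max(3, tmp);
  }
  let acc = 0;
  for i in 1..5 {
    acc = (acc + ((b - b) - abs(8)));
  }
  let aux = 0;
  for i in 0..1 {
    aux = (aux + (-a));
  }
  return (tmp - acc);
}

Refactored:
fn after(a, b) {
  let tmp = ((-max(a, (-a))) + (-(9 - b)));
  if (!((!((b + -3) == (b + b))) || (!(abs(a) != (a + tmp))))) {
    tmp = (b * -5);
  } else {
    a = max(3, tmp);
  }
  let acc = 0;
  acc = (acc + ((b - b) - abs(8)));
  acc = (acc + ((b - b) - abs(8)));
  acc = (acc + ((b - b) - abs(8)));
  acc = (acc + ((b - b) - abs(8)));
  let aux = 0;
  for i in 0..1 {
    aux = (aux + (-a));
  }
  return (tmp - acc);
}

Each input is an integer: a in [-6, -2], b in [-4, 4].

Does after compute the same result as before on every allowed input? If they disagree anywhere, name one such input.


The two are interchangeable: loop structure differs, and arithmetic usage differs, and constant usage differs, and min/max/abs usage differs, and statement counts differ, and boolean connective usage differs, and every declared input agrees.
Spot check at a=-3, b=-4 — before: tmp=-16, then (((b + -3) == (b + b)) && ((a + tmp) != abs(a))) is false, then a=3, then acc=0, then (i=1), then acc=-8, then (i=2), then acc=-16, then (i=3), then acc=-24, then (i=4), then acc=-32, then aux=0, then (i=0), then aux=-3, then returns 16. after: tmp=-16, then (!((!((b + -3) == (b + b))) || (!(abs(a) != (a + tmp))))) is false, then a=3, then acc=0, then acc=-8, then acc=-16, then acc=-24, then acc=-32, then aux=0, then (i=0), then aux=-3, then returns 16. Both give 16.
Across all 45 domain points the two functions coincide.
verdict: equivalent


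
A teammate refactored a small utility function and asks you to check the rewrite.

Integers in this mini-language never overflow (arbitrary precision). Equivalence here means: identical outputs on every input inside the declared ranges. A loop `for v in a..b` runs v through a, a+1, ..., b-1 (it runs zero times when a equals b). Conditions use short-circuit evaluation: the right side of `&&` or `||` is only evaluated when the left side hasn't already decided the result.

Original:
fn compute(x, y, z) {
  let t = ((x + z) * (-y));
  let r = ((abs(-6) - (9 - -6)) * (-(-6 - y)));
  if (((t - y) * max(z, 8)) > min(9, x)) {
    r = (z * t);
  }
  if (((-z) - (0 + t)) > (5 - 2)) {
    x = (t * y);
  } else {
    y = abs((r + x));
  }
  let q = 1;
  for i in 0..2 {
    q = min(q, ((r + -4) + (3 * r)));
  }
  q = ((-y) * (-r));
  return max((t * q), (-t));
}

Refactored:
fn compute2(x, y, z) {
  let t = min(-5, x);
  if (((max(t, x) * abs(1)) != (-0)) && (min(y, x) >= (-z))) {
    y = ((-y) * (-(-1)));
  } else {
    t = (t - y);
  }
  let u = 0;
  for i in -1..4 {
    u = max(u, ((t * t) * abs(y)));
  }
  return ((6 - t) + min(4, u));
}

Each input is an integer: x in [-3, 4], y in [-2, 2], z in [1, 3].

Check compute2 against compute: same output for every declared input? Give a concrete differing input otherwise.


On input x=-3, y=-2, z=1, compute returns 5616 while compute2 returns 13.
verdict: not equivalent; witness: x=-3, y=-2, z=1


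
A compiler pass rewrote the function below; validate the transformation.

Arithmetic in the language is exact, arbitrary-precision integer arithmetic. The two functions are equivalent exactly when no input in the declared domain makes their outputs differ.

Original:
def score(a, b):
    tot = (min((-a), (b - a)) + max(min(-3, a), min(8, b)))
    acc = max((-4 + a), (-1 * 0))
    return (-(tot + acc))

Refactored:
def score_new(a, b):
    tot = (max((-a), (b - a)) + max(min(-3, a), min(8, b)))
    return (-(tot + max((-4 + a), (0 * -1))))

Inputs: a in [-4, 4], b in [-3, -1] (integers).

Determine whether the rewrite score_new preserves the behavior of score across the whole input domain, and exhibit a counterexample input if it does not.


There is a counterexample at a=-4, b=-3: 2 on one side, -1 on the other.
score: tot = -2; acc = 0; return 2
score_new: tot = 1; return -1
verdict: not equivalent; witness: a=-4, b=-3


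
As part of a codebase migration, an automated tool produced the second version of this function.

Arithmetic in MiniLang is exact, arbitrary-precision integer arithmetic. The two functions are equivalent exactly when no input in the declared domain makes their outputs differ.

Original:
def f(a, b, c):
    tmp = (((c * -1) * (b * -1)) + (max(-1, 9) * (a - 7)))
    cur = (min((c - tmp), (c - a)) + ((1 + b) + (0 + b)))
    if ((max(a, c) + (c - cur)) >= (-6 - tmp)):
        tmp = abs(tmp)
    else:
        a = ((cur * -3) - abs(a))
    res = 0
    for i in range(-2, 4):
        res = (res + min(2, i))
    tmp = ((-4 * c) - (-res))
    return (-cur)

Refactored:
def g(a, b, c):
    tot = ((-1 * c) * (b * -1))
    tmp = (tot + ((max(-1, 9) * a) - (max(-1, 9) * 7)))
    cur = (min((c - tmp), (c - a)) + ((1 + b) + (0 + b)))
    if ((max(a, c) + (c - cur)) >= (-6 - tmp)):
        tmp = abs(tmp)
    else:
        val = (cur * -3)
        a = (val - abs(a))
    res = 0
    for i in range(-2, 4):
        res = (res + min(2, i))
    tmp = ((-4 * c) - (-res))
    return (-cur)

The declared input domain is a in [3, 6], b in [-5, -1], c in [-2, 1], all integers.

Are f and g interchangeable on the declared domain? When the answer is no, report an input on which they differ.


Reading the diff, among the changes: arithmetic usage differs; and statement counts differ; and min/max/abs usage differs; and local variable names differ; and constant usage differs.
As a probe, take a=5, b=-3, c=-2: f runs tmp becomes -12; next cur becomes -12; next ((max(a, c) + (c - cur)) >= (-6 - tmp)) evaluates to true; next tmp becomes 12; next res becomes 0; next at i=-2:; next res becomes -2; next at i=-1:; next res becomes -3; next at i=0:; next res becomes -3; next at i=1:; next res becomes -2; next at i=2:; next res becomes 0; next at i=3:; next res becomes 2; next tmp becomes 10; next final value 12; g runs tot becomes 6; next tmp becomes -12; next cur becomes -12; next ((max(a, c) + (c - cur)) >= (-6 - tmp)) evaluates to true; next tmp becomes 12; next res becomes 0; next at i=-2:; next res becomes -2; next at i=-1:; next res becomes -3; next at i=0:; next res becomes -3; next at i=1:; next res becomes -2; next at i=2:; next res becomes 0; next at i=3:; next res becomes 2; next tmp becomes 10; next final value 12; both end at 12.
Every one of the 80 inputs gives matching results.
verdict: equivalent


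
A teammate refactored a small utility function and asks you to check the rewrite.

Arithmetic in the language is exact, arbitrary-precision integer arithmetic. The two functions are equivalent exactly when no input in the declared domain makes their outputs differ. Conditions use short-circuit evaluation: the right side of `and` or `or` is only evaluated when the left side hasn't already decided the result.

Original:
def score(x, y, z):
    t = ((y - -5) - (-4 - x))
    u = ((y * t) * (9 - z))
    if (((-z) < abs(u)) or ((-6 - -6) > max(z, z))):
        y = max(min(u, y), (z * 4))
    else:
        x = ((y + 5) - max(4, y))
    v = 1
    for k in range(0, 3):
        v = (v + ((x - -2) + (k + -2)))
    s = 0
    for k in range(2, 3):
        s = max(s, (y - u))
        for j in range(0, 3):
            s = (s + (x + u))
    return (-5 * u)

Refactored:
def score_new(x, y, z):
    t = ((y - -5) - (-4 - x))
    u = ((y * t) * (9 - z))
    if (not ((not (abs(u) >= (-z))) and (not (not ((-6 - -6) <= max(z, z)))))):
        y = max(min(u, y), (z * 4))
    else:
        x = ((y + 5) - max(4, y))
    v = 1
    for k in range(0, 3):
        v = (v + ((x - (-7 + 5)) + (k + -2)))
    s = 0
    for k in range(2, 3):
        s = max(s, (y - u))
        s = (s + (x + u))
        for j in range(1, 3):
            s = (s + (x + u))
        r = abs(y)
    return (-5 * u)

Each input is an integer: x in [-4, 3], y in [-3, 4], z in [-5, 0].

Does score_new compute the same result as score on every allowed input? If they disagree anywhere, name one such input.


Whatever the rewrite altered, no input in the stated domain can expose a difference.
As a probe, take x=3, y=0, z=0: score runs t := 12 | u := 0 | (((-z) < abs(u)) or ((-6 - -6) > max(z, z))): false | x := 1 | v := 1 | iter k=0: | v := 2 | iter k=1: | v := 4 | iter k=2: | v := 7 | s := 0 | iter k=2: | s := 0 | iter j=0: | s := 1 | iter j=1: | s := 2 | iter j=2: | s := 3 | result 0; score_new runs t := 12 | u := 0 | (not ((not (abs(u) >= (-z))) and (not (not ((-6 - -6) <= max(z, z)))))): true | y := 0 | v := 1 | iter k=0: | v := 4 | iter k=1: | v := 8 | iter k=2: | v := 13 | s := 0 | iter k=2: | s := 0 | s := 3 | iter j=1: | s := 6 | iter j=2: | s := 9 | r := 0 | result 0; both end at 0.
An exhaustive pass over the 384 declared inputs shows identical outputs.
verdict: equivalent


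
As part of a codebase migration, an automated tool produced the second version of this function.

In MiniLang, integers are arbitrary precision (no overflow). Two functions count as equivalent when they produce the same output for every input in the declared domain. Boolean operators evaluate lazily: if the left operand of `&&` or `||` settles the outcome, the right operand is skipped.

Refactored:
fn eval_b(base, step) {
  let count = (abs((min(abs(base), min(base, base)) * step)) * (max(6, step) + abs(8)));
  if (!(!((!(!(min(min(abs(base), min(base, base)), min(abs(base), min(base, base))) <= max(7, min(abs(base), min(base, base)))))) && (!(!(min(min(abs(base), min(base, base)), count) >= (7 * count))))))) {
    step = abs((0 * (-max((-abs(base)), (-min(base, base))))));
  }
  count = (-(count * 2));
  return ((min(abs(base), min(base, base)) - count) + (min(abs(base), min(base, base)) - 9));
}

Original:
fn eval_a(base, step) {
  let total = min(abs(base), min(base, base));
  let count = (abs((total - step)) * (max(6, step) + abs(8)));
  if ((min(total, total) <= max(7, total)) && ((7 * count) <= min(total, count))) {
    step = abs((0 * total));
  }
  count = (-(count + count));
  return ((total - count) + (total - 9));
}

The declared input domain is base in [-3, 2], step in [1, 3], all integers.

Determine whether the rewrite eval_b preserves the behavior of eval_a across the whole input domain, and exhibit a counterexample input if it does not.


The rewrite breaks on base=-3, step=1, where the results are 97 and 69.
eval_a: total := -3 | count := 56 | ((min(total, total) <= max(7, total)) && ((7 * count) <= min(total, count))): false | count := -112 | result 97
eval_b: count := 42 | (!(!((!(!(min(min(abs(base), min(base, base)), min(abs(base), min(base, base))) <= max(7, min(abs(base), min(base, base)))))) && (!(!(min(min(abs(base), min(base, base)), count) >= (7 * count))))))): false | count := -84 | result 69
verdict: not equivalent; witness: base=-3, step=1


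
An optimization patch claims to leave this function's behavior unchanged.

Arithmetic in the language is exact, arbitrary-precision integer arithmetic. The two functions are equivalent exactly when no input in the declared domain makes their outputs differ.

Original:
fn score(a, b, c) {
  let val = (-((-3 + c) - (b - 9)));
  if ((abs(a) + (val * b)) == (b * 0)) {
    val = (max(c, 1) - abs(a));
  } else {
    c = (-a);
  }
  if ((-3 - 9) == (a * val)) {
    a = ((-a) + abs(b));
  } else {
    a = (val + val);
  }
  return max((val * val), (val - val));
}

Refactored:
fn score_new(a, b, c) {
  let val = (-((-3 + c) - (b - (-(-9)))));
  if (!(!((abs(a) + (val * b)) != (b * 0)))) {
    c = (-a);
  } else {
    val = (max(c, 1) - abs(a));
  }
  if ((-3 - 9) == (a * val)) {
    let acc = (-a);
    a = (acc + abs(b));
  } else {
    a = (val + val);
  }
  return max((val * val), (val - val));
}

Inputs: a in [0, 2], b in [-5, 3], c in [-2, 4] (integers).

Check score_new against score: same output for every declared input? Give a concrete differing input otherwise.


The two versions differ — the changes include local variable names differ, and boolean connective usage differs, and statement counts differ, and comparison usage differs.
One worked example (a=0, b=-4, c=3) — score: val := -13 | ((abs(a) + (val * b)) == (b * 0)): false | c := 0 | ((-3 - 9) == (a * val)): false | a := -26 | result 169; score_new: val := -13 | (!(!((abs(a) + (val * b)) != (b * 0)))): true | c := 0 | ((-3 - 9) == (a * val)): false | a := -26 | result 169; agreement on 169.
Across all 189 domain points the two functions coincide.
verdict: equivalent


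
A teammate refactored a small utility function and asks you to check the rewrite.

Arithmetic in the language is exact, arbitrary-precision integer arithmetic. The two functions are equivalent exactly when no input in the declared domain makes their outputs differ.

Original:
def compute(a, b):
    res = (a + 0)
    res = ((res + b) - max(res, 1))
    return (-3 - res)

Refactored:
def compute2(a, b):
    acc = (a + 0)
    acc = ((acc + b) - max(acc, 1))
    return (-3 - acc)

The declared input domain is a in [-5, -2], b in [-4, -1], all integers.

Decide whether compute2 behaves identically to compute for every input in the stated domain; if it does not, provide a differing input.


Changes here: local variable names differ; the full 16-point sweep finds no disagreement.
verdict: equivalent


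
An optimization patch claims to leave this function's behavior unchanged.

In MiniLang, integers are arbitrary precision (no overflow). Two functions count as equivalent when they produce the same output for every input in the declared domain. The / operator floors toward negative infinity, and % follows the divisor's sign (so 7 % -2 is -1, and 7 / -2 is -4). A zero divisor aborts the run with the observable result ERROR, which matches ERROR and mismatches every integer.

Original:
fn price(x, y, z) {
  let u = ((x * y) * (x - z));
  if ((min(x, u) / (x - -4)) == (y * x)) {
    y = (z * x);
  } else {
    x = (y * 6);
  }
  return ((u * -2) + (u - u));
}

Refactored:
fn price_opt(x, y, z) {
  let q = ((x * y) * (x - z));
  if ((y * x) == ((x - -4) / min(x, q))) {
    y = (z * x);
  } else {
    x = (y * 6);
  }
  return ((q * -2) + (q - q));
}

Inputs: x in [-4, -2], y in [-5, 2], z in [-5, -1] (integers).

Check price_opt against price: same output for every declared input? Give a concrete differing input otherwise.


Run the pair on x=-4, y=-5, z=-5.
price: u=20, then a zero divisor aborts: ERROR
price_opt: q=20, then ((y * x) == ((x - -4) / min(x, q))) is false, then x=-30, then returns -40
ERROR != -40, so the rewrite changes behavior.
verdict: not equivalent; witness: x=-4, y=-5, z=-5


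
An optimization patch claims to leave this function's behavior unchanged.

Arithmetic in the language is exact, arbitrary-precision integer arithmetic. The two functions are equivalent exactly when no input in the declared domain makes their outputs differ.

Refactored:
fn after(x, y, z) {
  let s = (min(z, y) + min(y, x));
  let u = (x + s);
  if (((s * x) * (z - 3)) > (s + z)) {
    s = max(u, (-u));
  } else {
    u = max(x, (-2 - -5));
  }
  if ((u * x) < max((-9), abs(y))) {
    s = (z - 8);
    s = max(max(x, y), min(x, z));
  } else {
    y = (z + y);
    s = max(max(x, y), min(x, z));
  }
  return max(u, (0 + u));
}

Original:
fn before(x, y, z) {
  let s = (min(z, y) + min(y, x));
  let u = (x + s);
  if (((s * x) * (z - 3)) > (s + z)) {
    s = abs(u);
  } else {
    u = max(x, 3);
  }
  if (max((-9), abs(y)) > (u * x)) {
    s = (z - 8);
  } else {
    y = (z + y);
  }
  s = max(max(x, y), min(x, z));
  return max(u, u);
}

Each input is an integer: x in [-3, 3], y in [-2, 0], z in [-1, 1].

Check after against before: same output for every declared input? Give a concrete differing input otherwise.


Comparing the listings, the differences include: min/max/abs usage differs, plus comparison usage differs, plus statement counts differ, plus constant usage differs, plus arithmetic usage differs.
As a probe, take x=-2, y=-2, z=-1: before runs s := -4 | u := -6 | (((s * x) * (z - 3)) > (s + z)): false | u := 3 | (max((-9), abs(y)) > (u * x)): true | s := -9 | s := -2 | result 3; after runs s := -4 | u := -6 | (((s * x) * (z - 3)) > (s + z)): false | u := 3 | ((u * x) < max((-9), abs(y))): true | s := -9 | s := -2 | result 3; both end at 3.
Across all 63 domain points the two functions coincide.
verdict: equivalent


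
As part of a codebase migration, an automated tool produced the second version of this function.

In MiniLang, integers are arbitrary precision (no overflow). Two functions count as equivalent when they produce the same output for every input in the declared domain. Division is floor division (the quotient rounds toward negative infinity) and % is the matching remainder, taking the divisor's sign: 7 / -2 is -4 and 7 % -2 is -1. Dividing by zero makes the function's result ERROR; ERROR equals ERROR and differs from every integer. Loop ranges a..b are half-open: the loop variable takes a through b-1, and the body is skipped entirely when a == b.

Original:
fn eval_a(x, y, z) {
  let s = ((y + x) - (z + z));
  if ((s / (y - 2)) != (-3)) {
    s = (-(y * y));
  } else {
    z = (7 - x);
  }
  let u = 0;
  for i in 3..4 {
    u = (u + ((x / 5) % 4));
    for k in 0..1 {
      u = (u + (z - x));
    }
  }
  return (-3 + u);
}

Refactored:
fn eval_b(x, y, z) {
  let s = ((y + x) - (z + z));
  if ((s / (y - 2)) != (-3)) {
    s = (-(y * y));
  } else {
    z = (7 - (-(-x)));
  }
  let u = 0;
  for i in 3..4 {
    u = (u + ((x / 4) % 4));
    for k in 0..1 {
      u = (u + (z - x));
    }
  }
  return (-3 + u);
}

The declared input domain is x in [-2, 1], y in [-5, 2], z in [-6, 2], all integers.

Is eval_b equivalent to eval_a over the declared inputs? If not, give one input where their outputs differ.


The suspicious edit (`5` became `4`) never changes the result for any input inside the declared domain.
One worked example (x=-1, y=2, z=1) — eval_a: s=-1, then a zero divisor aborts: ERROR; eval_b: s=-1, then a zero divisor aborts: ERROR; agreement on ERROR.
An exhaustive pass over the 288 declared inputs shows identical outputs.
verdict: equivalent


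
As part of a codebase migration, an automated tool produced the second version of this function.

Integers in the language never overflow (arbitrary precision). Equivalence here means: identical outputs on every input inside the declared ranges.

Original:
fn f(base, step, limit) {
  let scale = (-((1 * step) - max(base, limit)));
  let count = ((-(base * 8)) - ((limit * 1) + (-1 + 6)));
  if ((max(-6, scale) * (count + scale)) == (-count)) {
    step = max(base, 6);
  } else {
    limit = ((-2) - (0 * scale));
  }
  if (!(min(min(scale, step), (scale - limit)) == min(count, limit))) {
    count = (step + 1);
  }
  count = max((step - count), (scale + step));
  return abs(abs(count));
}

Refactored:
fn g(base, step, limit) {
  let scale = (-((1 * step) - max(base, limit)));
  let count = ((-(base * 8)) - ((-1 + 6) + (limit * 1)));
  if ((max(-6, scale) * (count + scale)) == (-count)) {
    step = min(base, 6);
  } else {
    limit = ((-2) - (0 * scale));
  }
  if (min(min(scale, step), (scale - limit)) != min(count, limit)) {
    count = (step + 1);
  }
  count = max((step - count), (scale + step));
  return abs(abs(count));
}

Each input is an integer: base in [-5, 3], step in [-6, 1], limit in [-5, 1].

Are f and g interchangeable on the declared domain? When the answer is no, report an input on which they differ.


Consider the input base=-1, step=1, limit=-1.
f: scale=-2, then count=4, then ((max(-6, scale) * (count + scale)) == (-count)) is true, then step=6, then (!(min(min(scale, step), (scale - limit)) == min(count, limit))) is true, then count=7, then count=4, then returns 4
g: scale=-2, then count=4, then ((max(-6, scale) * (count + scale)) == (-count)) is true, then step=-1, then (min(min(scale, step), (scale - limit)) != min(count, limit)) is true, then count=0, then count=-1, then returns 1
4 != 1, so the rewrite changes behavior.
verdict: not equivalent; witness: base=-1, step=1, limit=-1


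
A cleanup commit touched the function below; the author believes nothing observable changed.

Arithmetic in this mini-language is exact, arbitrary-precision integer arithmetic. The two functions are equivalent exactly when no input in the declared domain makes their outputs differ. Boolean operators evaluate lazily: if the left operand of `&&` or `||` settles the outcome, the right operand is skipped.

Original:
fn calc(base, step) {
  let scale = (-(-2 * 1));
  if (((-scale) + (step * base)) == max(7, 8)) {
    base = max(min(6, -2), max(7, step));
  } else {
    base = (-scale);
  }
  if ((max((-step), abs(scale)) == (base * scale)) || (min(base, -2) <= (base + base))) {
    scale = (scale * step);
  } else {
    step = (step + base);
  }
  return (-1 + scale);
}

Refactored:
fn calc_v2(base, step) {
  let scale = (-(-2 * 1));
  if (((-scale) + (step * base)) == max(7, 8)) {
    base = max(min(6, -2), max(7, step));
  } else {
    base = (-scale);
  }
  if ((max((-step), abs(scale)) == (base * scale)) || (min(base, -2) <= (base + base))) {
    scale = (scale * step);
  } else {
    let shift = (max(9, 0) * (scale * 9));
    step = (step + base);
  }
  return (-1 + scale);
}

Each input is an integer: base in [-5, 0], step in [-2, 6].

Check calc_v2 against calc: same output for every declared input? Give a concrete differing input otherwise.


Side by side, the visible changes include: constant usage differs; arithmetic usage differs; statement counts differ; local variable names differ; min/max/abs usage differs.
As a probe, take base=-1, step=5: calc runs scale = 2; (((-scale) + (step * base)) == max(7, 8)) -> false; base = -2; ((max((-step), abs(scale)) == (base * scale)) || (min(base, -2) <= (base + base))) -> false; step = 3; return 1; calc_v2 runs scale = 2; (((-scale) + (step * base)) == max(7, 8)) -> false; base = -2; ((max((-step), abs(scale)) == (base * scale)) || (min(base, -2) <= (base + base))) -> false; shift = 162; step = 3; return 1; both end at 1.
Sweeping the whole domain (54 inputs) finds no disagreement.
verdict: equivalent
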